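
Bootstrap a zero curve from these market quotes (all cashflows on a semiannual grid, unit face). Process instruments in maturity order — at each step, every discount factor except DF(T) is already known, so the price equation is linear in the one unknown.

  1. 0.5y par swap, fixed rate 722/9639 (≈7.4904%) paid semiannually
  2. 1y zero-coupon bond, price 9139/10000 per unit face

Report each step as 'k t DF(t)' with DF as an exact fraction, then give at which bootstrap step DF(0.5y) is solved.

step 1 [0.5y] swap r/2=361/9639: DF=(1 − 361/9639·(0))/(1+361/9639) = 9639/10000 ≈ 0.963900
step 2 [1y] zero: DF = P = 9139/10000 ≈ 0.913900

1 1/2 9639/10000
2 1 9139/10000
DF(0.5y) is solved at step 1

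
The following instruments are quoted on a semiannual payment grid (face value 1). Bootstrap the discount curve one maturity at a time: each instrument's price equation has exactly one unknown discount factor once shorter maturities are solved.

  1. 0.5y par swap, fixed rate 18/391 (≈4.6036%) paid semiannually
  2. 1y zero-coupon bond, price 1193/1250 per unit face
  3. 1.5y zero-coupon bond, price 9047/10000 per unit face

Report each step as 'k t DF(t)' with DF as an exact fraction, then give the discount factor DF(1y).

1 1/2 391/400
2 1 1193/1250
3 3/2 9047/10000
DF(1y) = 1193/1250 ≈ 0.954400

step 1 [0.5y] swap r/2=9/391: DF=(1 − 9/391·(0))/(1+9/391) = 391/400 ≈ 0.977500
step 2 [1y] zero: DF = P = 1193/1250 ≈ 0.954400
step 3 [1.5y] zero: DF = P = 9047/10000 ≈ 0.904700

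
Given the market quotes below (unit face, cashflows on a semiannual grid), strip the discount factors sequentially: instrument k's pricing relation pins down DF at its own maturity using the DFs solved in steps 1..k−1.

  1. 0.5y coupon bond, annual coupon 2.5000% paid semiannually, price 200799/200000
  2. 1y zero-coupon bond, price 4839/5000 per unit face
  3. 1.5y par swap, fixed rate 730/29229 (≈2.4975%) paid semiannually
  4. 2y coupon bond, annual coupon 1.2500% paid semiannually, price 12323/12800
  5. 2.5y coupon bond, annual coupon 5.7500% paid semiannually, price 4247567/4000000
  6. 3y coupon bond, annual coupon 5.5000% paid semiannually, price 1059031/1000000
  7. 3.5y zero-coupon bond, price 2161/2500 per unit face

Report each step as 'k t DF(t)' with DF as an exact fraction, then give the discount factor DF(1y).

1 1/2 2479/2500
2 1 4839/5000
3 3/2 1927/2000
4 2 4693/5000
5 5/2 9243/10000
6 3 4513/5000
7 7/2 2161/2500
DF(1y) = 4839/5000 ≈ 0.967800

step 1 [0.5y] bond c/2=1/80: DF=(200799/200000 − 1/80·(0))/(1+1/80) = 2479/2500 ≈ 0.991600
step 2 [1y] zero: DF = P = 4839/5000 ≈ 0.967800
step 3 [1.5y] swap r/2=365/29229: DF=(1 − 365/29229·(0.991600+0.967800))/(1+365/29229) = 1927/2000 ≈ 0.963500
step 4 [2y] bond c/2=1/160: DF=(12323/12800 − 1/160·(0.991600+0.967800+0.963500))/(1+1/160) = 4693/5000 ≈ 0.938600
step 5 [2.5y] bond c/2=23/800: DF=(4247567/4000000 − 23/800·(0.991600+0.967800+0.963500+0.938600))/(1+23/800) = 9243/10000 ≈ 0.924300
step 6 [3y] bond c/2=11/400: DF=(1059031/1000000 − 11/400·(0.991600+0.967800+0.963500+0.938600+0.924300))/(1+11/400) = 4513/5000 ≈ 0.902600
step 7 [3.5y] zero: DF = P = 2161/2500 ≈ 0.864400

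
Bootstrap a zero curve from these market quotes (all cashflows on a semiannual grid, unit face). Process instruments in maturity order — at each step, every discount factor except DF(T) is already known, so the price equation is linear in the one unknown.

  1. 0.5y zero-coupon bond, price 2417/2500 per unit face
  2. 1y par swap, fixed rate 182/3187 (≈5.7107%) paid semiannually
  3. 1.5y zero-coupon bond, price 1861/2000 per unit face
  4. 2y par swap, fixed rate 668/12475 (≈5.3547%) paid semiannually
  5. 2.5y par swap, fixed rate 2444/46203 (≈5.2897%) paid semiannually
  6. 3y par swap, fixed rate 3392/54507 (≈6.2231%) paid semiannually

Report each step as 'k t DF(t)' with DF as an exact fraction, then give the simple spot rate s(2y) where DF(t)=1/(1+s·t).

step 1 [0.5y] zero: DF = P = 2417/2500 ≈ 0.966800
step 2 [1y] swap r/2=91/3187: DF=(1 − 91/3187·(0.966800))/(1+91/3187) = 4727/5000 ≈ 0.945400
step 3 [1.5y] zero: DF = P = 1861/2000 ≈ 0.930500
step 4 [2y] swap r/2=334/12475: DF=(1 − 334/12475·(0.966800+0.945400+0.930500))/(1+334/12475) = 4499/5000 ≈ 0.899800
step 5 [2.5y] swap r/2=1222/46203: DF=(1 − 1222/46203·(0.966800+0.945400+0.930500+0.899800))/(1+1222/46203) = 4389/5000 ≈ 0.877800
step 6 [3y] swap r/2=1696/54507: DF=(1 − 1696/54507·(0.966800+0.945400+0.930500+0.899800+0.877800))/(1+1696/54507) = 519/625 ≈ 0.830400

1 1/2 2417/2500
2 1 4727/5000
3 3/2 1861/2000
4 2 4499/5000
5 5/2 4389/5000
6 3 519/625
s(2y) = (1/(4499/5000) − 1)/(2) = 501/8998 ≈ 5.5679%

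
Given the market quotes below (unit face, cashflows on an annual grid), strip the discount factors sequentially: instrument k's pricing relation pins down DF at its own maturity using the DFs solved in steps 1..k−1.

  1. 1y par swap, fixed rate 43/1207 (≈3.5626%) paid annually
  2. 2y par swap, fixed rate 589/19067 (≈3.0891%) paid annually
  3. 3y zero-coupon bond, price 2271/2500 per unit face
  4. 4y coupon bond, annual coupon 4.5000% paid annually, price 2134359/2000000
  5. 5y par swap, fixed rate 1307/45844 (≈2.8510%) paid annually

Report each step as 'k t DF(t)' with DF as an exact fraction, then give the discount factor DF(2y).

1 1 1207/1250
2 2 9411/10000
3 3 2271/2500
4 4 9/10
5 5 8693/10000
DF(2y) = 9411/10000 ≈ 0.941100

step 1 [1y] swap r/1=43/1207: DF=(1 − 43/1207·(0))/(1+43/1207) = 1207/1250 ≈ 0.965600
step 2 [2y] swap r/1=589/19067: DF=(1 − 589/19067·(0.965600))/(1+589/19067) = 9411/10000 ≈ 0.941100
step 3 [3y] zero: DF = P = 2271/2500 ≈ 0.908400
step 4 [4y] bond c/1=9/200: DF=(2134359/2000000 − 9/200·(0.965600+0.941100+0.908400))/(1+9/200) = 9/10 ≈ 0.900000
step 5 [5y] swap r/1=1307/45844: DF=(1 − 1307/45844·(0.965600+0.941100+0.908400+0.900000))/(1+1307/45844) = 8693/10000 ≈ 0.869300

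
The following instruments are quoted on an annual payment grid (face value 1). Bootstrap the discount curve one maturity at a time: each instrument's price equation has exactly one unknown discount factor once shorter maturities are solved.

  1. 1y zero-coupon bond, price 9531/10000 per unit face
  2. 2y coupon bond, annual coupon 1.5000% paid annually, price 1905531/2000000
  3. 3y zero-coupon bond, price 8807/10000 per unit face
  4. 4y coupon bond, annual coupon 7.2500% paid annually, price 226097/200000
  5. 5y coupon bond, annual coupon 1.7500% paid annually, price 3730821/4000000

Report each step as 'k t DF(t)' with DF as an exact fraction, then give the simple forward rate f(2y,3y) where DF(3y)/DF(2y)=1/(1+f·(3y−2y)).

1 1 9531/10000
2 2 4623/5000
3 3 8807/10000
4 4 2169/2500
5 5 8543/10000
f(2y,3y) = ((4623/5000)/(8807/10000) − 1)/(1) = 439/8807 ≈ 4.9847%

step 1 [1y] zero: DF = P = 9531/10000 ≈ 0.953100
step 2 [2y] bond c/1=3/200: DF=(1905531/2000000 − 3/200·(0.953100))/(1+3/200) = 4623/5000 ≈ 0.924600
step 3 [3y] zero: DF = P = 8807/10000 ≈ 0.880700
step 4 [4y] bond c/1=29/400: DF=(226097/200000 − 29/400·(0.953100+0.924600+0.880700))/(1+29/400) = 2169/2500 ≈ 0.867600
step 5 [5y] bond c/1=7/400: DF=(3730821/4000000 − 7/400·(0.953100+0.924600+0.880700+0.867600))/(1+7/400) = 8543/10000 ≈ 0.854300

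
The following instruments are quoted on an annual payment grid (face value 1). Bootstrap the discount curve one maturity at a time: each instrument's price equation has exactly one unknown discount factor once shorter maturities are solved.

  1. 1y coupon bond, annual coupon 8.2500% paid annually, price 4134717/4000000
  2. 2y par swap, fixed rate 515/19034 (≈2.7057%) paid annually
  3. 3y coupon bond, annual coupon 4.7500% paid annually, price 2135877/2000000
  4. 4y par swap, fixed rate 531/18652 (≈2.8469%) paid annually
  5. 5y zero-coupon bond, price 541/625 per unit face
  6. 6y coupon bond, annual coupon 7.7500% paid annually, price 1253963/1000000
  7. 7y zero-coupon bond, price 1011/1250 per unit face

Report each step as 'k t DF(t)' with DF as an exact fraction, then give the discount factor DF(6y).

1 1 9549/10000
2 2 1897/2000
3 3 2333/2500
4 4 4469/5000
5 5 541/625
6 6 2083/2500
7 7 1011/1250
DF(6y) = 2083/2500 ≈ 0.833200

step 1 [1y] bond c/1=33/400: DF=(4134717/4000000 − 33/400·(0))/(1+33/400) = 9549/10000 ≈ 0.954900
step 2 [2y] swap r/1=515/19034: DF=(1 − 515/19034·(0.954900))/(1+515/19034) = 1897/2000 ≈ 0.948500
step 3 [3y] bond c/1=19/400: DF=(2135877/2000000 − 19/400·(0.954900+0.948500))/(1+19/400) = 2333/2500 ≈ 0.933200
step 4 [4y] swap r/1=531/18652: DF=(1 − 531/18652·(0.954900+0.948500+0.933200))/(1+531/18652) = 4469/5000 ≈ 0.893800
step 5 [5y] zero: DF = P = 541/625 ≈ 0.865600
step 6 [6y] bond c/1=31/400: DF=(1253963/1000000 − 31/400·(0.954900+0.948500+0.933200+0.893800+0.865600))/(1+31/400) = 2083/2500 ≈ 0.833200
step 7 [7y] zero: DF = P = 1011/1250 ≈ 0.808800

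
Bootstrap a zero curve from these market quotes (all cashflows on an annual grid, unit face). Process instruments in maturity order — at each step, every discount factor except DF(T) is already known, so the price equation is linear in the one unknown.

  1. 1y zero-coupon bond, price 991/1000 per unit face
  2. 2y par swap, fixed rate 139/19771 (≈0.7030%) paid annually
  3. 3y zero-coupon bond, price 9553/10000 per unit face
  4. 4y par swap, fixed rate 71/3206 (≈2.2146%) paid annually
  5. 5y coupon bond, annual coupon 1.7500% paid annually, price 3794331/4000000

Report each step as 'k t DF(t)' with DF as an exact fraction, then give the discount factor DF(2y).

1 1 991/1000
2 2 9861/10000
3 3 9553/10000
4 4 2287/2500
5 5 8661/10000
DF(2y) = 9861/10000 ≈ 0.986100

step 1 [1y] zero: DF = P = 991/1000 ≈ 0.991000
step 2 [2y] swap r/1=139/19771: DF=(1 − 139/19771·(0.991000))/(1+139/19771) = 9861/10000 ≈ 0.986100
step 3 [3y] zero: DF = P = 9553/10000 ≈ 0.955300
step 4 [4y] swap r/1=71/3206: DF=(1 − 71/3206·(0.991000+0.986100+0.955300))/(1+71/3206) = 2287/2500 ≈ 0.914800
step 5 [5y] bond c/1=7/400: DF=(3794331/4000000 − 7/400·(0.991000+0.986100+0.955300+0.914800))/(1+7/400) = 8661/10000 ≈ 0.866100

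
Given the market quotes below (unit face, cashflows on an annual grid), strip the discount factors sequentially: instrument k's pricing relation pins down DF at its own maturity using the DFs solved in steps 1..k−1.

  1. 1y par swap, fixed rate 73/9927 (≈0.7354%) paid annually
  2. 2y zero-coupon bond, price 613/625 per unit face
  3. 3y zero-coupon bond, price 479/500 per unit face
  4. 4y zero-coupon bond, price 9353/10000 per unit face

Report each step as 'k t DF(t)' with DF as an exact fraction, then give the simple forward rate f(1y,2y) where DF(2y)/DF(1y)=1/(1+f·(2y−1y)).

step 1 [1y] swap r/1=73/9927: DF=(1 − 73/9927·(0))/(1+73/9927) = 9927/10000 ≈ 0.992700
step 2 [2y] zero: DF = P = 613/625 ≈ 0.980800
step 3 [3y] zero: DF = P = 479/500 ≈ 0.958000
step 4 [4y] zero: DF = P = 9353/10000 ≈ 0.935300

1 1 9927/10000
2 2 613/625
3 3 479/500
4 4 9353/10000
f(1y,2y) = ((9927/10000)/(613/625) − 1)/(1) = 119/9808 ≈ 1.2133%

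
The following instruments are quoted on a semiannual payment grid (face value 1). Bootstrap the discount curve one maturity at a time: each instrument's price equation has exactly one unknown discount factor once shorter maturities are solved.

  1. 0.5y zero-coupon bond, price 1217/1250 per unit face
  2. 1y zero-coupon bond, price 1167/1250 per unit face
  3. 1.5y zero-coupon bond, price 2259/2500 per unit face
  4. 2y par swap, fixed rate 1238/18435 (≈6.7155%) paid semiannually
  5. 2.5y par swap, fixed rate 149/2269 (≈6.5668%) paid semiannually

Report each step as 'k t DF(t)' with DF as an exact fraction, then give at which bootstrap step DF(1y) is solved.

step 1 [0.5y] zero: DF = P = 1217/1250 ≈ 0.973600
step 2 [1y] zero: DF = P = 1167/1250 ≈ 0.933600
step 3 [1.5y] zero: DF = P = 2259/2500 ≈ 0.903600
step 4 [2y] swap r/2=619/18435: DF=(1 − 619/18435·(0.973600+0.933600+0.903600))/(1+619/18435) = 4381/5000 ≈ 0.876200
step 5 [2.5y] swap r/2=149/4538: DF=(1 − 149/4538·(0.973600+0.933600+0.903600+0.876200))/(1+149/4538) = 851/1000 ≈ 0.851000

1 1/2 1217/1250
2 1 1167/1250
3 3/2 2259/2500
4 2 4381/5000
5 5/2 851/1000
DF(1y) is solved at step 2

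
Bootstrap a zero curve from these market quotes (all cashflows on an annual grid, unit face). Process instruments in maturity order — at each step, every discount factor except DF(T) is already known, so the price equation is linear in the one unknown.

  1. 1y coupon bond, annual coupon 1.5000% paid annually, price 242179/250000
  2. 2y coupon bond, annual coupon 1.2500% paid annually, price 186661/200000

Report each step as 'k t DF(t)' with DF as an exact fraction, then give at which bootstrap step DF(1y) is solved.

step 1 [1y] bond c/1=3/200: DF=(242179/250000 − 3/200·(0))/(1+3/200) = 1193/1250 ≈ 0.954400
step 2 [2y] bond c/1=1/80: DF=(186661/200000 − 1/80·(0.954400))/(1+1/80) = 91/100 ≈ 0.910000

1 1 1193/1250
2 2 91/100
DF(1y) is solved at step 1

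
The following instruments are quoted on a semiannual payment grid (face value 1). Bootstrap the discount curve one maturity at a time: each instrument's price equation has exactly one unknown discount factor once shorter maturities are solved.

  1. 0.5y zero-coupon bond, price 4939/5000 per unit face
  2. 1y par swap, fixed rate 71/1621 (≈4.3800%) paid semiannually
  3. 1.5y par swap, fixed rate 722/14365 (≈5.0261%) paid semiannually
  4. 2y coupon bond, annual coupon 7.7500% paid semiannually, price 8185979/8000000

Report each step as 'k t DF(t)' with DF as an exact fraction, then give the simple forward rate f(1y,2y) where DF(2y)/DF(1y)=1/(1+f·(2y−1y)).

step 1 [0.5y] zero: DF = P = 4939/5000 ≈ 0.987800
step 2 [1y] swap r/2=71/3242: DF=(1 − 71/3242·(0.987800))/(1+71/3242) = 4787/5000 ≈ 0.957400
step 3 [1.5y] swap r/2=361/14365: DF=(1 − 361/14365·(0.987800+0.957400))/(1+361/14365) = 4639/5000 ≈ 0.927800
step 4 [2y] bond c/2=31/800: DF=(8185979/8000000 − 31/800·(0.987800+0.957400+0.927800))/(1+31/800) = 8779/10000 ≈ 0.877900

1 1/2 4939/5000
2 1 4787/5000
3 3/2 4639/5000
4 2 8779/10000
f(1y,2y) = ((4787/5000)/(8779/10000) − 1)/(1) = 795/8779 ≈ 9.0557%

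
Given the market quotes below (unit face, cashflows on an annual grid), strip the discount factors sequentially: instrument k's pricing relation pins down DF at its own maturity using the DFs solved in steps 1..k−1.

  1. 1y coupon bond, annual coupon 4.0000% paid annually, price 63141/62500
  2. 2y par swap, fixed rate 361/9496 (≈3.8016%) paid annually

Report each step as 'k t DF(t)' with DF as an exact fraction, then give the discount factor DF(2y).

step 1 [1y] bond c/1=1/25: DF=(63141/62500 − 1/25·(0))/(1+1/25) = 4857/5000 ≈ 0.971400
step 2 [2y] swap r/1=361/9496: DF=(1 − 361/9496·(0.971400))/(1+361/9496) = 4639/5000 ≈ 0.927800

1 1 4857/5000
2 2 4639/5000
DF(2y) = 4639/5000 ≈ 0.927800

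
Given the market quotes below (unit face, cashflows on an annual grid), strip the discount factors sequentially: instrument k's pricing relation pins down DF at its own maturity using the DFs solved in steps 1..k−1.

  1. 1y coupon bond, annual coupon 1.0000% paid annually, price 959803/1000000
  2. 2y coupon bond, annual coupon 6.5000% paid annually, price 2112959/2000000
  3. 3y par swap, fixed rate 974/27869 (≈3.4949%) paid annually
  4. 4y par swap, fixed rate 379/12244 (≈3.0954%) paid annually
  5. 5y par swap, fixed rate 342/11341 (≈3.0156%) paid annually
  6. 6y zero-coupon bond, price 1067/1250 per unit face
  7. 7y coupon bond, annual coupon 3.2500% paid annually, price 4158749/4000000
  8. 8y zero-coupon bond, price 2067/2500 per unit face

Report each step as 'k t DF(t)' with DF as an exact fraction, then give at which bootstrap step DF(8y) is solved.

step 1 [1y] bond c/1=1/100: DF=(959803/1000000 − 1/100·(0))/(1+1/100) = 9503/10000 ≈ 0.950300
step 2 [2y] bond c/1=13/200: DF=(2112959/2000000 − 13/200·(0.950300))/(1+13/200) = 467/500 ≈ 0.934000
step 3 [3y] swap r/1=974/27869: DF=(1 − 974/27869·(0.950300+0.934000))/(1+974/27869) = 4513/5000 ≈ 0.902600
step 4 [4y] swap r/1=379/12244: DF=(1 − 379/12244·(0.950300+0.934000+0.902600))/(1+379/12244) = 8863/10000 ≈ 0.886300
step 5 [5y] swap r/1=342/11341: DF=(1 − 342/11341·(0.950300+0.934000+0.902600+0.886300))/(1+342/11341) = 1079/1250 ≈ 0.863200
step 6 [6y] zero: DF = P = 1067/1250 ≈ 0.853600
step 7 [7y] bond c/1=13/400: DF=(4158749/4000000 − 13/400·(0.950300+0.934000+0.902600+0.886300+0.863200+0.853600))/(1+13/400) = 8373/10000 ≈ 0.837300
step 8 [8y] zero: DF = P = 2067/2500 ≈ 0.826800

1 1 9503/10000
2 2 467/500
3 3 4513/5000
4 4 8863/10000
5 5 1079/1250
6 6 1067/1250
7 7 8373/10000
8 8 2067/2500
DF(8y) is solved at step 8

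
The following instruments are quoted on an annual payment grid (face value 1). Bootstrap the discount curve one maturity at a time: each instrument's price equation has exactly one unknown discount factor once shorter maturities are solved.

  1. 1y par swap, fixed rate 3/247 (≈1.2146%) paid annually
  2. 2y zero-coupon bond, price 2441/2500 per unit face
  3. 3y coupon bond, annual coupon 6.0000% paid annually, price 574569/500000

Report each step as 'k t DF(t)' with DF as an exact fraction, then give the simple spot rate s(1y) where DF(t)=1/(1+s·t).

1 1 247/250
2 2 2441/2500
3 3 9729/10000
s(1y) = (1/(247/250) − 1)/(1) = 3/247 ≈ 1.2146%

step 1 [1y] swap r/1=3/247: DF=(1 − 3/247·(0))/(1+3/247) = 247/250 ≈ 0.988000
step 2 [2y] zero: DF = P = 2441/2500 ≈ 0.976400
step 3 [3y] bond c/1=3/50: DF=(574569/500000 − 3/50·(0.988000+0.976400))/(1+3/50) = 9729/10000 ≈ 0.972900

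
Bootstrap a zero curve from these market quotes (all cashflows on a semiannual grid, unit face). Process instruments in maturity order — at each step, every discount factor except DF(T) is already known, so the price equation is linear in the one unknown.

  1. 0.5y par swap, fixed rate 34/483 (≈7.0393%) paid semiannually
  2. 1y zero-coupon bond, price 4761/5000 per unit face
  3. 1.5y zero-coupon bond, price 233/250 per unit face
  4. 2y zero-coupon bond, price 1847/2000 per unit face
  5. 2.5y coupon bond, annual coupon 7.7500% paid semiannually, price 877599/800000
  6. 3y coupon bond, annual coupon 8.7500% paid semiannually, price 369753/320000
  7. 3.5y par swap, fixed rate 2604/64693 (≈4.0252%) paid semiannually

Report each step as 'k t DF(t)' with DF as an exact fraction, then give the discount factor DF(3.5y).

1 1/2 483/500
2 1 4761/5000
3 3/2 233/250
4 2 1847/2000
5 5/2 9153/10000
6 3 1821/2000
7 7/2 4349/5000
DF(3.5y) = 4349/5000 ≈ 0.869800

step 1 [0.5y] swap r/2=17/483: DF=(1 − 17/483·(0))/(1+17/483) = 483/500 ≈ 0.966000
step 2 [1y] zero: DF = P = 4761/5000 ≈ 0.952200
step 3 [1.5y] zero: DF = P = 233/250 ≈ 0.932000
step 4 [2y] zero: DF = P = 1847/2000 ≈ 0.923500
step 5 [2.5y] bond c/2=31/800: DF=(877599/800000 − 31/800·(0.966000+0.952200+0.932000+0.923500))/(1+31/800) = 9153/10000 ≈ 0.915300
step 6 [3y] bond c/2=7/160: DF=(369753/320000 − 7/160·(0.966000+0.952200+0.932000+0.923500+0.915300))/(1+7/160) = 1821/2000 ≈ 0.910500
step 7 [3.5y] swap r/2=1302/64693: DF=(1 − 1302/64693·(0.966000+0.952200+0.932000+0.923500+0.915300+0.910500))/(1+1302/64693) = 4349/5000 ≈ 0.869800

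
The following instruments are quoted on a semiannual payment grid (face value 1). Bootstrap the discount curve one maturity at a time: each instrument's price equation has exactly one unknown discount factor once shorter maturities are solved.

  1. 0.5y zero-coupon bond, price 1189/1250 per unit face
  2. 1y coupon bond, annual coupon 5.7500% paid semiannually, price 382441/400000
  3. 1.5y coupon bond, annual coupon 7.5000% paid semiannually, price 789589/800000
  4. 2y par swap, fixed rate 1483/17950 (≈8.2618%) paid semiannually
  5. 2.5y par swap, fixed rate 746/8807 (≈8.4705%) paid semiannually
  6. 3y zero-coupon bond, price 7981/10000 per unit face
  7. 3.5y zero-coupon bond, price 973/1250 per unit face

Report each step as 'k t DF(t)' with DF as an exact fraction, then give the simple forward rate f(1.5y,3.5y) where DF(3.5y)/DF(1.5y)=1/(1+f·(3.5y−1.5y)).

1 1/2 1189/1250
2 1 2257/2500
3 3/2 8843/10000
4 2 8517/10000
5 5/2 1627/2000
6 3 7981/10000
7 7/2 973/1250
f(1.5y,3.5y) = ((8843/10000)/(973/1250) − 1)/(2) = 1059/15568 ≈ 6.8024%

step 1 [0.5y] zero: DF = P = 1189/1250 ≈ 0.951200
step 2 [1y] bond c/2=23/800: DF=(382441/400000 − 23/800·(0.951200))/(1+23/800) = 2257/2500 ≈ 0.902800
step 3 [1.5y] bond c/2=3/80: DF=(789589/800000 − 3/80·(0.951200+0.902800))/(1+3/80) = 8843/10000 ≈ 0.884300
step 4 [2y] swap r/2=1483/35900: DF=(1 − 1483/35900·(0.951200+0.902800+0.884300))/(1+1483/35900) = 8517/10000 ≈ 0.851700
step 5 [2.5y] swap r/2=373/8807: DF=(1 − 373/8807·(0.951200+0.902800+0.884300+0.851700))/(1+373/8807) = 1627/2000 ≈ 0.813500
step 6 [3y] zero: DF = P = 7981/10000 ≈ 0.798100
step 7 [3.5y] zero: DF = P = 973/1250 ≈ 0.778400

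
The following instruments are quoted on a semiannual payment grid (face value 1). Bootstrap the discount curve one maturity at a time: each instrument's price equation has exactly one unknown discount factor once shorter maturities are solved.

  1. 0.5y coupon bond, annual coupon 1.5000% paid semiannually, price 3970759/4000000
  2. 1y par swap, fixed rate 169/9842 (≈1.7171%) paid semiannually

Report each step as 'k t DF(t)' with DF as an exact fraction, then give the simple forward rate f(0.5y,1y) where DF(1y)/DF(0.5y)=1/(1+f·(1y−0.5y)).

step 1 [0.5y] bond c/2=3/400: DF=(3970759/4000000 − 3/400·(0))/(1+3/400) = 9853/10000 ≈ 0.985300
step 2 [1y] swap r/2=169/19684: DF=(1 − 169/19684·(0.985300))/(1+169/19684) = 9831/10000 ≈ 0.983100

1 1/2 9853/10000
2 1 9831/10000
f(0.5y,1y) = ((9853/10000)/(9831/10000) − 1)/(1/2) = 44/9831 ≈ 0.4476%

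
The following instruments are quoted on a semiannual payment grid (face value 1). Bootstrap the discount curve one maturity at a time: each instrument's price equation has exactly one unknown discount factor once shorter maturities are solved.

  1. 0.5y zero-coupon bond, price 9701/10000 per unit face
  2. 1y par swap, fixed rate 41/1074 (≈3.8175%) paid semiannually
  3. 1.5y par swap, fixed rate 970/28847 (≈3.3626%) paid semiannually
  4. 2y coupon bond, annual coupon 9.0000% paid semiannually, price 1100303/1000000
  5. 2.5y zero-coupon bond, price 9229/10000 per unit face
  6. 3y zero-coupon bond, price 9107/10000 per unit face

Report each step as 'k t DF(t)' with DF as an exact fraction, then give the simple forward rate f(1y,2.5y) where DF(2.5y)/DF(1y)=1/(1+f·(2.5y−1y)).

1 1/2 9701/10000
2 1 9631/10000
3 3/2 1903/2000
4 2 9287/10000
5 5/2 9229/10000
6 3 9107/10000
f(1y,2.5y) = ((9631/10000)/(9229/10000) − 1)/(3/2) = 268/9229 ≈ 2.9039%

step 1 [0.5y] zero: DF = P = 9701/10000 ≈ 0.970100
step 2 [1y] swap r/2=41/2148: DF=(1 − 41/2148·(0.970100))/(1+41/2148) = 9631/10000 ≈ 0.963100
step 3 [1.5y] swap r/2=485/28847: DF=(1 − 485/28847·(0.970100+0.963100))/(1+485/28847) = 1903/2000 ≈ 0.951500
step 4 [2y] bond c/2=9/200: DF=(1100303/1000000 − 9/200·(0.970100+0.963100+0.951500))/(1+9/200) = 9287/10000 ≈ 0.928700
step 5 [2.5y] zero: DF = P = 9229/10000 ≈ 0.922900
step 6 [3y] zero: DF = P = 9107/10000 ≈ 0.910700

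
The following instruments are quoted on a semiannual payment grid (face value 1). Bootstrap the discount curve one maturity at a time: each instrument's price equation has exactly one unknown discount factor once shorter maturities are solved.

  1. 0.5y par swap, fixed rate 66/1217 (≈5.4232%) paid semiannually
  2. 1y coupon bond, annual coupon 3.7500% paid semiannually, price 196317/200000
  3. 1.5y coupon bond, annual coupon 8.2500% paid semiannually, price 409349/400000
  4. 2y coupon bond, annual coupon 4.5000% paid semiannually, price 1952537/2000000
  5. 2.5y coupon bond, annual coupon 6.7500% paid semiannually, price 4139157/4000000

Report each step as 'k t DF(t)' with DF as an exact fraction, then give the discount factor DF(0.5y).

1 1/2 1217/1250
2 1 591/625
3 3/2 2267/2500
4 2 4463/5000
5 5/2 2199/2500
DF(0.5y) = 1217/1250 ≈ 0.973600

step 1 [0.5y] swap r/2=33/1217: DF=(1 − 33/1217·(0))/(1+33/1217) = 1217/1250 ≈ 0.973600
step 2 [1y] bond c/2=3/160: DF=(196317/200000 − 3/160·(0.973600))/(1+3/160) = 591/625 ≈ 0.945600
step 3 [1.5y] bond c/2=33/800: DF=(409349/400000 − 33/800·(0.973600+0.945600))/(1+33/800) = 2267/2500 ≈ 0.906800
step 4 [2y] bond c/2=9/400: DF=(1952537/2000000 − 9/400·(0.973600+0.945600+0.906800))/(1+9/400) = 4463/5000 ≈ 0.892600
step 5 [2.5y] bond c/2=27/800: DF=(4139157/4000000 − 27/800·(0.973600+0.945600+0.906800+0.892600))/(1+27/800) = 2199/2500 ≈ 0.879600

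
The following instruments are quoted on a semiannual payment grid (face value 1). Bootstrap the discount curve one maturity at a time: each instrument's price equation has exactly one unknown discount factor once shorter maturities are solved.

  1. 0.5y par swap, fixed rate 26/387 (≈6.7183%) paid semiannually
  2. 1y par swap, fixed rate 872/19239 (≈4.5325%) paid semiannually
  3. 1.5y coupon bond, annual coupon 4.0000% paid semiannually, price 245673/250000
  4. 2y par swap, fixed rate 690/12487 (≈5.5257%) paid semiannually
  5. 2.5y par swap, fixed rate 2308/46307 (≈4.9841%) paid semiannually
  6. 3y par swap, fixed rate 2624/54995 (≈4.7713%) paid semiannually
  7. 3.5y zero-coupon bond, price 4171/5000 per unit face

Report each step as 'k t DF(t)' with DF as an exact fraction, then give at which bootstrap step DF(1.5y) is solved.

step 1 [0.5y] swap r/2=13/387: DF=(1 − 13/387·(0))/(1+13/387) = 387/400 ≈ 0.967500
step 2 [1y] swap r/2=436/19239: DF=(1 − 436/19239·(0.967500))/(1+436/19239) = 2391/2500 ≈ 0.956400
step 3 [1.5y] bond c/2=1/50: DF=(245673/250000 − 1/50·(0.967500+0.956400))/(1+1/50) = 9257/10000 ≈ 0.925700
step 4 [2y] swap r/2=345/12487: DF=(1 − 345/12487·(0.967500+0.956400+0.925700))/(1+345/12487) = 1793/2000 ≈ 0.896500
step 5 [2.5y] swap r/2=1154/46307: DF=(1 − 1154/46307·(0.967500+0.956400+0.925700+0.896500))/(1+1154/46307) = 4423/5000 ≈ 0.884600
step 6 [3y] swap r/2=1312/54995: DF=(1 − 1312/54995·(0.967500+0.956400+0.925700+0.896500+0.884600))/(1+1312/54995) = 543/625 ≈ 0.868800
step 7 [3.5y] zero: DF = P = 4171/5000 ≈ 0.834200

1 1/2 387/400
2 1 2391/2500
3 3/2 9257/10000
4 2 1793/2000
5 5/2 4423/5000
6 3 543/625
7 7/2 4171/5000
DF(1.5y) is solved at step 3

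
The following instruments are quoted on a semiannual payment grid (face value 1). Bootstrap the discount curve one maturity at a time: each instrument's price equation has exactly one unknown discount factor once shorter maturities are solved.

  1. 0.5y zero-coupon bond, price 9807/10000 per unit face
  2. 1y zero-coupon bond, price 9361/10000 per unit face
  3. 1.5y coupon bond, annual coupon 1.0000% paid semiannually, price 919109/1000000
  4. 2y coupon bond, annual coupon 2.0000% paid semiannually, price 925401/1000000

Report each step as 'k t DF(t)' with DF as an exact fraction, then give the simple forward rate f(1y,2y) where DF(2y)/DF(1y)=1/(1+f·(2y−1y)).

step 1 [0.5y] zero: DF = P = 9807/10000 ≈ 0.980700
step 2 [1y] zero: DF = P = 9361/10000 ≈ 0.936100
step 3 [1.5y] bond c/2=1/200: DF=(919109/1000000 − 1/200·(0.980700+0.936100))/(1+1/200) = 181/200 ≈ 0.905000
step 4 [2y] bond c/2=1/100: DF=(925401/1000000 − 1/100·(0.980700+0.936100+0.905000))/(1+1/100) = 8883/10000 ≈ 0.888300

1 1/2 9807/10000
2 1 9361/10000
3 3/2 181/200
4 2 8883/10000
f(1y,2y) = ((9361/10000)/(8883/10000) − 1)/(1) = 478/8883 ≈ 5.3811%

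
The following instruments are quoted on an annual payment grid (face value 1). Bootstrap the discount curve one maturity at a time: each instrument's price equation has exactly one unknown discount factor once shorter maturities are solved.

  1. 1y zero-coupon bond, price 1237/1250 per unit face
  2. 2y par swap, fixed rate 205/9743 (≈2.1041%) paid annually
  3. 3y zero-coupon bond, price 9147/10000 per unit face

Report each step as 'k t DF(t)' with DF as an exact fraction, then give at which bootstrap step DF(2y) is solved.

step 1 [1y] zero: DF = P = 1237/1250 ≈ 0.989600
step 2 [2y] swap r/1=205/9743: DF=(1 − 205/9743·(0.989600))/(1+205/9743) = 959/1000 ≈ 0.959000
step 3 [3y] zero: DF = P = 9147/10000 ≈ 0.914700

1 1 1237/1250
2 2 959/1000
3 3 9147/10000
DF(2y) is solved at step 2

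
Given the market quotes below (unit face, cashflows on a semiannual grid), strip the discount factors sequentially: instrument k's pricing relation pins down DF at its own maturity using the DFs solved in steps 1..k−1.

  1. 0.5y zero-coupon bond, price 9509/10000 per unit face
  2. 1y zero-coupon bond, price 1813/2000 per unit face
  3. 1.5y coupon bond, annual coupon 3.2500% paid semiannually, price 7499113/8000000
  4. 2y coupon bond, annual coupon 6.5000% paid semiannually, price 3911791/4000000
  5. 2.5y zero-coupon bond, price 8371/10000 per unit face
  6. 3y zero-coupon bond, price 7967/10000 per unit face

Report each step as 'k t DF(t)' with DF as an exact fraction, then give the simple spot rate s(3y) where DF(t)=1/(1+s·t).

1 1/2 9509/10000
2 1 1813/2000
3 3/2 8927/10000
4 2 4303/5000
5 5/2 8371/10000
6 3 7967/10000
s(3y) = (1/(7967/10000) − 1)/(3) = 2033/23901 ≈ 8.5059%

step 1 [0.5y] zero: DF = P = 9509/10000 ≈ 0.950900
step 2 [1y] zero: DF = P = 1813/2000 ≈ 0.906500
step 3 [1.5y] bond c/2=13/800: DF=(7499113/8000000 − 13/800·(0.950900+0.906500))/(1+13/800) = 8927/10000 ≈ 0.892700
step 4 [2y] bond c/2=13/400: DF=(3911791/4000000 − 13/400·(0.950900+0.906500+0.892700))/(1+13/400) = 4303/5000 ≈ 0.860600
step 5 [2.5y] zero: DF = P = 8371/10000 ≈ 0.837100
step 6 [3y] zero: DF = P = 7967/10000 ≈ 0.796700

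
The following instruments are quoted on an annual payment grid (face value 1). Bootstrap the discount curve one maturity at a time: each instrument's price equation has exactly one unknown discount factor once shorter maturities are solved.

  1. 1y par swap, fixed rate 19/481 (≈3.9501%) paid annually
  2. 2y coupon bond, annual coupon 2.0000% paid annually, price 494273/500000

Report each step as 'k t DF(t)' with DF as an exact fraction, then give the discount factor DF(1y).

1 1 481/500
2 2 9503/10000
DF(1y) = 481/500 ≈ 0.962000

step 1 [1y] swap r/1=19/481: DF=(1 − 19/481·(0))/(1+19/481) = 481/500 ≈ 0.962000
step 2 [2y] bond c/1=1/50: DF=(494273/500000 − 1/50·(0.962000))/(1+1/50) = 9503/10000 ≈ 0.950300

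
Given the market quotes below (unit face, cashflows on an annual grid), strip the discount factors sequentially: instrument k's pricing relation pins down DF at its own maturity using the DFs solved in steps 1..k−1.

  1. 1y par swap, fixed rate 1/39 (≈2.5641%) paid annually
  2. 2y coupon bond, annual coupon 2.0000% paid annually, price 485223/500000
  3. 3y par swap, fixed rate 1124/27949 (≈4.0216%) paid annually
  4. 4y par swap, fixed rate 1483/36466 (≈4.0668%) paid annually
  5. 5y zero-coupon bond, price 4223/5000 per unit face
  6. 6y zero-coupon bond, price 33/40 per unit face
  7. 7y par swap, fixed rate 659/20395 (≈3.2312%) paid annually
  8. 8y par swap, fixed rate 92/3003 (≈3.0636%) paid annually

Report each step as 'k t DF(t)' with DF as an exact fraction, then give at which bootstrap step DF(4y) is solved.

1 1 39/40
2 2 9323/10000
3 3 2219/2500
4 4 8517/10000
5 5 4223/5000
6 6 33/40
7 7 8023/10000
8 8 1971/2500
DF(4y) is solved at step 4

step 1 [1y] swap r/1=1/39: DF=(1 − 1/39·(0))/(1+1/39) = 39/40 ≈ 0.975000
step 2 [2y] bond c/1=1/50: DF=(485223/500000 − 1/50·(0.975000))/(1+1/50) = 9323/10000 ≈ 0.932300
step 3 [3y] swap r/1=1124/27949: DF=(1 − 1124/27949·(0.975000+0.932300))/(1+1124/27949) = 2219/2500 ≈ 0.887600
step 4 [4y] swap r/1=1483/36466: DF=(1 − 1483/36466·(0.975000+0.932300+0.887600))/(1+1483/36466) = 8517/10000 ≈ 0.851700
step 5 [5y] zero: DF = P = 4223/5000 ≈ 0.844600
step 6 [6y] zero: DF = P = 33/40 ≈ 0.825000
step 7 [7y] swap r/1=659/20395: DF=(1 − 659/20395·(0.975000+0.932300+0.887600+0.851700+0.844600+0.825000))/(1+659/20395) = 8023/10000 ≈ 0.802300
step 8 [8y] swap r/1=92/3003: DF=(1 − 92/3003·(0.975000+0.932300+0.887600+0.851700+0.844600+0.825000+0.802300))/(1+92/3003) = 1971/2500 ≈ 0.788400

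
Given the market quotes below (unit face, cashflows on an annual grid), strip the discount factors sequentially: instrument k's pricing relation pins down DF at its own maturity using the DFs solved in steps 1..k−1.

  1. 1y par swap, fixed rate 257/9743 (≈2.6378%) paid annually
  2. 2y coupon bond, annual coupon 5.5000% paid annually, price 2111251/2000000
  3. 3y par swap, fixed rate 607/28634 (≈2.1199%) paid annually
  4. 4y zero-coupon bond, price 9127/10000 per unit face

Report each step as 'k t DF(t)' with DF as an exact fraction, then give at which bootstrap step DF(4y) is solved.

1 1 9743/10000
2 2 4749/5000
3 3 9393/10000
4 4 9127/10000
DF(4y) is solved at step 4

step 1 [1y] swap r/1=257/9743: DF=(1 − 257/9743·(0))/(1+257/9743) = 9743/10000 ≈ 0.974300
step 2 [2y] bond c/1=11/200: DF=(2111251/2000000 − 11/200·(0.974300))/(1+11/200) = 4749/5000 ≈ 0.949800
step 3 [3y] swap r/1=607/28634: DF=(1 − 607/28634·(0.974300+0.949800))/(1+607/28634) = 9393/10000 ≈ 0.939300
step 4 [4y] zero: DF = P = 9127/10000 ≈ 0.912700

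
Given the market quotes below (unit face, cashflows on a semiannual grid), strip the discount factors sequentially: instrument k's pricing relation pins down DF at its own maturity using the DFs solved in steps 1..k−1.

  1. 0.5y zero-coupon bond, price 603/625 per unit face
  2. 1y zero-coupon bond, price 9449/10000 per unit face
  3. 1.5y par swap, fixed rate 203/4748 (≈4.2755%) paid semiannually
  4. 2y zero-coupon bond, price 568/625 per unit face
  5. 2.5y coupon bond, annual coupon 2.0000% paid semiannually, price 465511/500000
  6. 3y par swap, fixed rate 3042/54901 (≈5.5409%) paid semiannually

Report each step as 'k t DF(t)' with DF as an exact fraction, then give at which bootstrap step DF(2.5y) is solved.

step 1 [0.5y] zero: DF = P = 603/625 ≈ 0.964800
step 2 [1y] zero: DF = P = 9449/10000 ≈ 0.944900
step 3 [1.5y] swap r/2=203/9496: DF=(1 − 203/9496·(0.964800+0.944900))/(1+203/9496) = 9391/10000 ≈ 0.939100
step 4 [2y] zero: DF = P = 568/625 ≈ 0.908800
step 5 [2.5y] bond c/2=1/100: DF=(465511/500000 − 1/100·(0.964800+0.944900+0.939100+0.908800))/(1+1/100) = 4423/5000 ≈ 0.884600
step 6 [3y] swap r/2=1521/54901: DF=(1 − 1521/54901·(0.964800+0.944900+0.939100+0.908800+0.884600))/(1+1521/54901) = 8479/10000 ≈ 0.847900

1 1/2 603/625
2 1 9449/10000
3 3/2 9391/10000
4 2 568/625
5 5/2 4423/5000
6 3 8479/10000
DF(2.5y) is solved at step 5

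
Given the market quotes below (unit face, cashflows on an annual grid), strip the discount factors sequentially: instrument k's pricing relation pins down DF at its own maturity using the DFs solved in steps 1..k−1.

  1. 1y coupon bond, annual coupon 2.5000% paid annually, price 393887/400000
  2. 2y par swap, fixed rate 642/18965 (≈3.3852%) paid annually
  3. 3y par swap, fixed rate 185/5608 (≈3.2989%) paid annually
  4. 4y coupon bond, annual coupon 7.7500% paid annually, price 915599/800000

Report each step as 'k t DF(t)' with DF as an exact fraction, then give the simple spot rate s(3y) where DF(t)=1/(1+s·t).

1 1 9607/10000
2 2 4679/5000
3 3 363/400
4 4 1721/2000
s(3y) = (1/(363/400) − 1)/(3) = 37/1089 ≈ 3.3976%

step 1 [1y] bond c/1=1/40: DF=(393887/400000 − 1/40·(0))/(1+1/40) = 9607/10000 ≈ 0.960700
step 2 [2y] swap r/1=642/18965: DF=(1 − 642/18965·(0.960700))/(1+642/18965) = 4679/5000 ≈ 0.935800
step 3 [3y] swap r/1=185/5608: DF=(1 − 185/5608·(0.960700+0.935800))/(1+185/5608) = 363/400 ≈ 0.907500
step 4 [4y] bond c/1=31/400: DF=(915599/800000 − 31/400·(0.960700+0.935800+0.907500))/(1+31/400) = 1721/2000 ≈ 0.860500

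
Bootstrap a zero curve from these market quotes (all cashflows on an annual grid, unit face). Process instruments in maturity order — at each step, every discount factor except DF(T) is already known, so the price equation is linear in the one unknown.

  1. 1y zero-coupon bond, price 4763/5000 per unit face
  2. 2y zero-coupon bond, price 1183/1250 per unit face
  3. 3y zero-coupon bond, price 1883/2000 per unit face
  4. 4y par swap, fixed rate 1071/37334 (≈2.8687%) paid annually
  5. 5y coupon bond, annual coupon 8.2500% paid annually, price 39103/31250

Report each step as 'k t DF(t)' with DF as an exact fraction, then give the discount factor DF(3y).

step 1 [1y] zero: DF = P = 4763/5000 ≈ 0.952600
step 2 [2y] zero: DF = P = 1183/1250 ≈ 0.946400
step 3 [3y] zero: DF = P = 1883/2000 ≈ 0.941500
step 4 [4y] swap r/1=1071/37334: DF=(1 − 1071/37334·(0.952600+0.946400+0.941500))/(1+1071/37334) = 8929/10000 ≈ 0.892900
step 5 [5y] bond c/1=33/400: DF=(39103/31250 − 33/400·(0.952600+0.946400+0.941500+0.892900))/(1+33/400) = 4357/5000 ≈ 0.871400

1 1 4763/5000
2 2 1183/1250
3 3 1883/2000
4 4 8929/10000
5 5 4357/5000
DF(3y) = 1883/2000 ≈ 0.941500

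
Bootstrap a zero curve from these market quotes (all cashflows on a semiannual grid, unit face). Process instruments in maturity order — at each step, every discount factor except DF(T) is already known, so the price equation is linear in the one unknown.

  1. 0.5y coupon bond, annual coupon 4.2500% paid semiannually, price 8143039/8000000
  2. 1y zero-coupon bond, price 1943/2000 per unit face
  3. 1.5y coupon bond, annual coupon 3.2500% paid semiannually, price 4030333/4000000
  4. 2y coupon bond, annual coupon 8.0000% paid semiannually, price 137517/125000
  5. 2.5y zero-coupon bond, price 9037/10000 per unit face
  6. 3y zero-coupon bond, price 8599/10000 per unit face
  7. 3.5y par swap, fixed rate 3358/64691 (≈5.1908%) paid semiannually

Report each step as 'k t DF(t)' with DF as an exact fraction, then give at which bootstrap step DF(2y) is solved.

1 1/2 9967/10000
2 1 1943/2000
3 3/2 24/25
4 2 2363/2500
5 5/2 9037/10000
6 3 8599/10000
7 7/2 8321/10000
DF(2y) is solved at step 4

step 1 [0.5y] bond c/2=17/800: DF=(8143039/8000000 − 17/800·(0))/(1+17/800) = 9967/10000 ≈ 0.996700
step 2 [1y] zero: DF = P = 1943/2000 ≈ 0.971500
step 3 [1.5y] bond c/2=13/800: DF=(4030333/4000000 − 13/800·(0.996700+0.971500))/(1+13/800) = 24/25 ≈ 0.960000
step 4 [2y] bond c/2=1/25: DF=(137517/125000 − 1/25·(0.996700+0.971500+0.960000))/(1+1/25) = 2363/2500 ≈ 0.945200
step 5 [2.5y] zero: DF = P = 9037/10000 ≈ 0.903700
step 6 [3y] zero: DF = P = 8599/10000 ≈ 0.859900
step 7 [3.5y] swap r/2=1679/64691: DF=(1 − 1679/64691·(0.996700+0.971500+0.960000+0.945200+0.903700+0.859900))/(1+1679/64691) = 8321/10000 ≈ 0.832100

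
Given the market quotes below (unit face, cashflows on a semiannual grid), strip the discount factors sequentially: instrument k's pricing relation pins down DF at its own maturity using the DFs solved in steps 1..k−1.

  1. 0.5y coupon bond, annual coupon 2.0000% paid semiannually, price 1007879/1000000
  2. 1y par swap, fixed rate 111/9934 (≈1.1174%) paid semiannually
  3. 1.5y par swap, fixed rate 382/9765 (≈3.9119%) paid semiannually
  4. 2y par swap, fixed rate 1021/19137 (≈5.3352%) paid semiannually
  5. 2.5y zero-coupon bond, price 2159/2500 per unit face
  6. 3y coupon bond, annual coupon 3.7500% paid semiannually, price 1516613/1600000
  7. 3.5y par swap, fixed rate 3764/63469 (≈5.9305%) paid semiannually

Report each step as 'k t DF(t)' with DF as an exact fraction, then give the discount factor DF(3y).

step 1 [0.5y] bond c/2=1/100: DF=(1007879/1000000 − 1/100·(0))/(1+1/100) = 9979/10000 ≈ 0.997900
step 2 [1y] swap r/2=111/19868: DF=(1 − 111/19868·(0.997900))/(1+111/19868) = 9889/10000 ≈ 0.988900
step 3 [1.5y] swap r/2=191/9765: DF=(1 − 191/9765·(0.997900+0.988900))/(1+191/9765) = 9427/10000 ≈ 0.942700
step 4 [2y] swap r/2=1021/38274: DF=(1 − 1021/38274·(0.997900+0.988900+0.942700))/(1+1021/38274) = 8979/10000 ≈ 0.897900
step 5 [2.5y] zero: DF = P = 2159/2500 ≈ 0.863600
step 6 [3y] bond c/2=3/160: DF=(1516613/1600000 − 3/160·(0.997900+0.988900+0.942700+0.897900+0.863600))/(1+3/160) = 8441/10000 ≈ 0.844100
step 7 [3.5y] swap r/2=1882/63469: DF=(1 − 1882/63469·(0.997900+0.988900+0.942700+0.897900+0.863600+0.844100))/(1+1882/63469) = 4059/5000 ≈ 0.811800

1 1/2 9979/10000
2 1 9889/10000
3 3/2 9427/10000
4 2 8979/10000
5 5/2 2159/2500
6 3 8441/10000
7 7/2 4059/5000
DF(3y) = 8441/10000 ≈ 0.844100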